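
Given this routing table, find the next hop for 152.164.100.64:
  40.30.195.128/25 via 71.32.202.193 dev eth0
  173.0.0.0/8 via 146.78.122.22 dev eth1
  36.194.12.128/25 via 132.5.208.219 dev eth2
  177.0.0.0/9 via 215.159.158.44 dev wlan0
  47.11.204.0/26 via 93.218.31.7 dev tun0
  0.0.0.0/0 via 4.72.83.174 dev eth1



Longest prefix match for 152.164.100.64:
  /25 40.30.195.128: no
  /8 173.0.0.0: no
  /25 36.194.12.128: no
  /9 177.0.0.0: no
  /26 47.11.204.0: no
  /0 0.0.0.0: MATCH
Selected: next-hop 4.72.83.174 via eth1 (matched /0)


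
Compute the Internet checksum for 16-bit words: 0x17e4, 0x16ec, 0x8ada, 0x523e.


Sum all words (with carry folding):
+ 0x17e4 = 0x17e4
+ 0x16ec = 0x2ed0
+ 0x8ada = 0xb9aa
+ 0x523e = 0x0be9
One's complement: ~0x0be9
Checksum = 0xf416


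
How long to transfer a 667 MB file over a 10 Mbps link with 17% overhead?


Effective throughput = 10 * (1 - 17/100) = 8.3 Mbps
File size in Mb = 667 * 8 = 5336 Mb
Time = 5336 / 8.3
Time = 642.8916 seconds


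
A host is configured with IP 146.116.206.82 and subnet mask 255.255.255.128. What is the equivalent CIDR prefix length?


Binary: 11111111.11111111.11111111.10000000
Count leading 1s
Prefix: /25


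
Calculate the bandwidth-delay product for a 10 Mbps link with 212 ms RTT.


BDP = bandwidth * RTT
= 10 Mbps * 212 ms
= 10 * 1e6 * 212 / 1000 bits
= 2120000 bits
= 265000 bytes
= 258.7891 KB
BDP = 2120000 bits (265000 bytes)


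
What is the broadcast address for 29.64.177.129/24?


Network: 29.64.177.0/24
Host bits = 8
Set all host bits to 1:
Broadcast: 29.64.177.255


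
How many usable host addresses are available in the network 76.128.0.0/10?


Host bits = 32 - 10 = 22
Total addresses = 2^22 = 4194304
Usable = total - 2 (network and broadcast)
Usable hosts: 4194302


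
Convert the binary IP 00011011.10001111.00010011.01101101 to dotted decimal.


00011011 = 27
10001111 = 143
00010011 = 19
01101101 = 109
IP: 27.143.19.109


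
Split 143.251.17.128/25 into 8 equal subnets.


New prefix = 25 + 3 = 28
Each subnet has 16 addresses
  143.251.17.128/28
  143.251.17.144/28
  143.251.17.160/28
  143.251.17.176/28
  143.251.17.192/28
  143.251.17.208/28
  143.251.17.224/28
  143.251.17.240/28
Subnets: 143.251.17.128/28, 143.251.17.144/28, 143.251.17.160/28, 143.251.17.176/28, 143.251.17.192/28, 143.251.17.208/28, 143.251.17.224/28, 143.251.17.240/28


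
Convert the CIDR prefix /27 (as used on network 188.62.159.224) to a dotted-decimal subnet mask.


/27 means 27 network bits, 5 host bits
Binary: 11111111111111111111111111100000
Mask: 255.255.255.224


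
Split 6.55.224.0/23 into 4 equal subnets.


New prefix = 23 + 2 = 25
Each subnet has 128 addresses
  6.55.224.0/25
  6.55.224.128/25
  6.55.225.0/25
  6.55.225.128/25
Subnets: 6.55.224.0/25, 6.55.224.128/25, 6.55.225.0/25, 6.55.225.128/25


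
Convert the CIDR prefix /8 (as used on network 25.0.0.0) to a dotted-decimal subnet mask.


/8 means 8 network bits, 24 host bits
Binary: 11111111000000000000000000000000
Mask: 255.0.0.0


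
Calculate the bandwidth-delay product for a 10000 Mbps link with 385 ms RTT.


BDP = bandwidth * RTT
= 10000 Mbps * 385 ms
= 10000 * 1e6 * 385 / 1000 bits
= 3850000000 bits
= 481250000 bytes
= 469970.7031 KB
BDP = 3850000000 bits (481250000 bytes)


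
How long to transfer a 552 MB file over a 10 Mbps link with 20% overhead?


Effective throughput = 10 * (1 - 20/100) = 8 Mbps
File size in Mb = 552 * 8 = 4416 Mb
Time = 4416 / 8
Time = 552 seconds


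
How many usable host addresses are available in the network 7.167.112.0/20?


Host bits = 32 - 20 = 12
Total addresses = 2^12 = 4096
Usable = total - 2 (network and broadcast)
Usable hosts: 4094


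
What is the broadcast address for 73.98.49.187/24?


Network: 73.98.49.0/24
Host bits = 8
Set all host bits to 1:
Broadcast: 73.98.49.255


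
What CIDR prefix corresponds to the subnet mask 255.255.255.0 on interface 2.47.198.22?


Binary: 11111111.11111111.11111111.00000000
Count leading 1s
Prefix: /24


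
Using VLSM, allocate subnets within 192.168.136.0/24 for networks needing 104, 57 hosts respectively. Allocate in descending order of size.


104 hosts -> /25 (126 usable): 192.168.136.0/25
57 hosts -> /26 (62 usable): 192.168.136.128/26
Allocation: 192.168.136.0/25 (104 hosts, 126 usable); 192.168.136.128/26 (57 hosts, 62 usable)


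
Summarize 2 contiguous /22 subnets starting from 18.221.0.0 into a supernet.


Original prefix: /22
Number of subnets: 2 = 2^1
New prefix = 22 - 1 = 21
Supernet: 18.221.0.0/21


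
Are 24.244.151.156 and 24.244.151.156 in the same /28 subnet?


Mask: 255.255.255.240
24.244.151.156 AND mask = 24.244.151.144
24.244.151.156 AND mask = 24.244.151.144
Yes, same subnet (24.244.151.144)


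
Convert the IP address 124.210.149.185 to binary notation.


124 = 01111100
210 = 11010010
149 = 10010101
185 = 10111001
Binary: 01111100.11010010.10010101.10111001


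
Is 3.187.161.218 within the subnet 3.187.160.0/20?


Subnet network: 3.187.160.0
Test IP AND mask: 3.187.160.0
Yes, 3.187.161.218 is in 3.187.160.0/20


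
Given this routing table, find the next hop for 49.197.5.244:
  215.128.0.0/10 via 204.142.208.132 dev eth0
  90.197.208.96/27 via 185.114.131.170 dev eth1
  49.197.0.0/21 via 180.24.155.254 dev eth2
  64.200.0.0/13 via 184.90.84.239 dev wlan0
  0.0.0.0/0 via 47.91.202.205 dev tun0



Longest prefix match for 49.197.5.244:
  /10 215.128.0.0: no
  /27 90.197.208.96: no
  /21 49.197.0.0: MATCH
  /13 64.200.0.0: no
  /0 0.0.0.0: MATCH
Selected: next-hop 180.24.155.254 via eth2 (matched /21)


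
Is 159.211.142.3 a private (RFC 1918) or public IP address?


RFC 1918 private ranges:
  10.0.0.0/8 (10.0.0.0 - 10.255.255.255)
  172.16.0.0/12 (172.16.0.0 - 172.31.255.255)
  192.168.0.0/16 (192.168.0.0 - 192.168.255.255)
Public (not in any RFC 1918 range)


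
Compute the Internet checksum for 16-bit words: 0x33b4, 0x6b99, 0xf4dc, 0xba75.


Sum all words (with carry folding):
+ 0x33b4 = 0x33b4
+ 0x6b99 = 0x9f4d
+ 0xf4dc = 0x942a
+ 0xba75 = 0x4ea0
One's complement: ~0x4ea0
Checksum = 0xb15f


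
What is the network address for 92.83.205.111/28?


IP:   01011100.01010011.11001101.01101111
Mask: 11111111.11111111.11111111.11110000
AND operation:
Net:  01011100.01010011.11001101.01100000
Network: 92.83.205.96/28


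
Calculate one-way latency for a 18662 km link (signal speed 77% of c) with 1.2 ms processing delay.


Speed = 0.77 * 3e5 km/s = 231000 km/s
Propagation delay = 18662 / 231000 = 0.0808 s = 80.7879 ms
Processing delay = 1.2 ms
Total one-way latency = 81.9879 ms


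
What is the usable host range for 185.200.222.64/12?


Network: 185.192.0.0
Broadcast: 185.207.255.255
First usable = network + 1
Last usable = broadcast - 1
Range: 185.192.0.1 to 185.207.255.254


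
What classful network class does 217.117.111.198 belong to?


First octet: 217
Binary: 11011001
110xxxxx -> Class C (192-223)
Class C, default mask 255.255.255.0 (/24)


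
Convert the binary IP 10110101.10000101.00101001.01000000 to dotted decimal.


10110101 = 181
10000101 = 133
00101001 = 41
01000000 = 64
IP: 181.133.41.64


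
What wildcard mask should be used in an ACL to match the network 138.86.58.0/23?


Subnet mask: 255.255.254.0
Wildcard = 255.255.255.255 - subnet mask
255 - 255 = 0
255 - 255 = 0
255 - 254 = 1
255 - 0 = 255
Wildcard: 0.0.1.255


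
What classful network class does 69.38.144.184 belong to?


First octet: 69
Binary: 01000101
0xxxxxxx -> Class A (1-126)
Class A, default mask 255.0.0.0 (/8)


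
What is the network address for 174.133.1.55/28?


IP:   10101110.10000101.00000001.00110111
Mask: 11111111.11111111.11111111.11110000
AND operation:
Net:  10101110.10000101.00000001.00110000
Network: 174.133.1.48/28


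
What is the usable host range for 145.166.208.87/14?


Network: 145.164.0.0
Broadcast: 145.167.255.255
First usable = network + 1
Last usable = broadcast - 1
Range: 145.164.0.1 to 145.167.255.254


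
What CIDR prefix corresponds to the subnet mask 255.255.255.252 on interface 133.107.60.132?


Binary: 11111111.11111111.11111111.11111100
Count leading 1s
Prefix: /30


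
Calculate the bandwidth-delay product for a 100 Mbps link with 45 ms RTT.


BDP = bandwidth * RTT
= 100 Mbps * 45 ms
= 100 * 1e6 * 45 / 1000 bits
= 4500000 bits
= 562500 bytes
= 549.3164 KB
BDP = 4500000 bits (562500 bytes)


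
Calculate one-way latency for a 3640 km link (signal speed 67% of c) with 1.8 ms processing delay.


Speed = 0.67 * 3e5 km/s = 201000 km/s
Propagation delay = 3640 / 201000 = 0.0181 s = 18.1095 ms
Processing delay = 1.8 ms
Total one-way latency = 19.9095 ms


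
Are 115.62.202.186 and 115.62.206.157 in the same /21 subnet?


Mask: 255.255.248.0
115.62.202.186 AND mask = 115.62.200.0
115.62.206.157 AND mask = 115.62.200.0
Yes, same subnet (115.62.200.0)


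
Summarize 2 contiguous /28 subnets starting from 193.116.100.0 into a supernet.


Original prefix: /28
Number of subnets: 2 = 2^1
New prefix = 28 - 1 = 27
Supernet: 193.116.100.0/27


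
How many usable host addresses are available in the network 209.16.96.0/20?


Host bits = 32 - 20 = 12
Total addresses = 2^12 = 4096
Usable = total - 2 (network and broadcast)
Usable hosts: 4094


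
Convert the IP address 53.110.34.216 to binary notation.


53 = 00110101
110 = 01101110
34 = 00100010
216 = 11011000
Binary: 00110101.01101110.00100010.11011000


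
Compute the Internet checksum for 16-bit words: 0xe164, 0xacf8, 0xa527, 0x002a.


Sum all words (with carry folding):
+ 0xe164 = 0xe164
+ 0xacf8 = 0x8e5d
+ 0xa527 = 0x3385
+ 0x002a = 0x33af
One's complement: ~0x33af
Checksum = 0xcc50


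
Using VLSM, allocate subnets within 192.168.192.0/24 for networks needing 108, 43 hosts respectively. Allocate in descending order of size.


108 hosts -> /25 (126 usable): 192.168.192.0/25
43 hosts -> /26 (62 usable): 192.168.192.128/26
Allocation: 192.168.192.0/25 (108 hosts, 126 usable); 192.168.192.128/26 (43 hosts, 62 usable)


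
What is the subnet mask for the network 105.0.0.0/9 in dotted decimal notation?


/9 means 9 network bits, 23 host bits
Binary: 11111111100000000000000000000000
Mask: 255.128.0.0


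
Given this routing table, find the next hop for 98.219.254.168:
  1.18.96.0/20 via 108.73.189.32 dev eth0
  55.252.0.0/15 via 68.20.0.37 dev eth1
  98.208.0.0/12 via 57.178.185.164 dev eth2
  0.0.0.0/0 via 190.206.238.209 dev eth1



Longest prefix match for 98.219.254.168:
  /20 1.18.96.0: no
  /15 55.252.0.0: no
  /12 98.208.0.0: MATCH
  /0 0.0.0.0: MATCH
Selected: next-hop 57.178.185.164 via eth2 (matched /12)


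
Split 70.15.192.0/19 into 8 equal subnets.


New prefix = 19 + 3 = 22
Each subnet has 1024 addresses
  70.15.192.0/22
  70.15.196.0/22
  70.15.200.0/22
  70.15.204.0/22
  70.15.208.0/22
  70.15.212.0/22
  70.15.216.0/22
  70.15.220.0/22
Subnets: 70.15.192.0/22, 70.15.196.0/22, 70.15.200.0/22, 70.15.204.0/22, 70.15.208.0/22, 70.15.212.0/22, 70.15.216.0/22, 70.15.220.0/22


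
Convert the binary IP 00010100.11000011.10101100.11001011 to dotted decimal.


00010100 = 20
11000011 = 195
10101100 = 172
11001011 = 203
IP: 20.195.172.203


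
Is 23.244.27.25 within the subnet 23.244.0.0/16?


Subnet network: 23.244.0.0
Test IP AND mask: 23.244.0.0
Yes, 23.244.27.25 is in 23.244.0.0/16


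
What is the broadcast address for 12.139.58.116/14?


Network: 12.136.0.0/14
Host bits = 18
Set all host bits to 1:
Broadcast: 12.139.255.255


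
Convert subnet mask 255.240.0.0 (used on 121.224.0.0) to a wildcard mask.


Subnet mask: 255.240.0.0
Wildcard = 255.255.255.255 - subnet mask
255 - 255 = 0
255 - 240 = 15
255 - 0 = 255
255 - 0 = 255
Wildcard: 0.15.255.255


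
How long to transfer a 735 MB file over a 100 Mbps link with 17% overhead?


Effective throughput = 100 * (1 - 17/100) = 83 Mbps
File size in Mb = 735 * 8 = 5880 Mb
Time = 5880 / 83
Time = 70.8434 seconds


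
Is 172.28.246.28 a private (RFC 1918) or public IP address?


RFC 1918 private ranges:
  10.0.0.0/8 (10.0.0.0 - 10.255.255.255)
  172.16.0.0/12 (172.16.0.0 - 172.31.255.255)
  192.168.0.0/16 (192.168.0.0 - 192.168.255.255)
Private (in 172.16.0.0/12)


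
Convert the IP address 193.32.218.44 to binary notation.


193 = 11000001
32 = 00100000
218 = 11011010
44 = 00101100
Binary: 11000001.00100000.11011010.00101100


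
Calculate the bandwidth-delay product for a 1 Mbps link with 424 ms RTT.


BDP = bandwidth * RTT
= 1 Mbps * 424 ms
= 1 * 1e6 * 424 / 1000 bits
= 424000 bits
= 53000 bytes
= 51.7578 KB
BDP = 424000 bits (53000 bytes)


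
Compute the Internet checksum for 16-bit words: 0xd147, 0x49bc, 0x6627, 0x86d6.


Sum all words (with carry folding):
+ 0xd147 = 0xd147
+ 0x49bc = 0x1b04
+ 0x6627 = 0x812b
+ 0x86d6 = 0x0802
One's complement: ~0x0802
Checksum = 0xf7fd


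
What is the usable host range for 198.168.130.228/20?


Network: 198.168.128.0
Broadcast: 198.168.143.255
First usable = network + 1
Last usable = broadcast - 1
Range: 198.168.128.1 to 198.168.143.254


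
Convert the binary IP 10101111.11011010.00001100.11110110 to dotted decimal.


10101111 = 175
11011010 = 218
00001100 = 12
11110110 = 246
IP: 175.218.12.246


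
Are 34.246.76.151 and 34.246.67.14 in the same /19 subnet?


Mask: 255.255.224.0
34.246.76.151 AND mask = 34.246.64.0
34.246.67.14 AND mask = 34.246.64.0
Yes, same subnet (34.246.64.0)


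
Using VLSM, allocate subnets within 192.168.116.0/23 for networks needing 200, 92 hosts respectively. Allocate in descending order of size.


200 hosts -> /24 (254 usable): 192.168.116.0/24
92 hosts -> /25 (126 usable): 192.168.117.0/25
Allocation: 192.168.116.0/24 (200 hosts, 254 usable); 192.168.117.0/25 (92 hosts, 126 usable)


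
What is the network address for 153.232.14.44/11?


IP:   10011001.11101000.00001110.00101100
Mask: 11111111.11100000.00000000.00000000
AND operation:
Net:  10011001.11100000.00000000.00000000
Network: 153.224.0.0/11


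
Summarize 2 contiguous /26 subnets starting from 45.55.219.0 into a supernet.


Original prefix: /26
Number of subnets: 2 = 2^1
New prefix = 26 - 1 = 25
Supernet: 45.55.219.0/25


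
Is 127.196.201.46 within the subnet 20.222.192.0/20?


Subnet network: 20.222.192.0
Test IP AND mask: 127.196.192.0
No, 127.196.201.46 is not in 20.222.192.0/20


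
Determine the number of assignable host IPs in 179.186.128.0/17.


Host bits = 32 - 17 = 15
Total addresses = 2^15 = 32768
Usable = total - 2 (network and broadcast)
Usable hosts: 32766


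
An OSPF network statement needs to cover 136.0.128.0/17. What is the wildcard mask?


Subnet mask: 255.255.128.0
Wildcard = 255.255.255.255 - subnet mask
255 - 255 = 0
255 - 255 = 0
255 - 128 = 127
255 - 0 = 255
Wildcard: 0.0.127.255


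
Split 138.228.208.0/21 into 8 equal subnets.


New prefix = 21 + 3 = 24
Each subnet has 256 addresses
  138.228.208.0/24
  138.228.209.0/24
  138.228.210.0/24
  138.228.211.0/24
  138.228.212.0/24
  138.228.213.0/24
  138.228.214.0/24
  138.228.215.0/24
Subnets: 138.228.208.0/24, 138.228.209.0/24, 138.228.210.0/24, 138.228.211.0/24, 138.228.212.0/24, 138.228.213.0/24, 138.228.214.0/24, 138.228.215.0/24


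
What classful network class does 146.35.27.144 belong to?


First octet: 146
Binary: 10010010
10xxxxxx -> Class B (128-191)
Class B, default mask 255.255.0.0 (/16)


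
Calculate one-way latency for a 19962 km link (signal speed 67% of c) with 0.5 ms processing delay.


Speed = 0.67 * 3e5 km/s = 201000 km/s
Propagation delay = 19962 / 201000 = 0.0993 s = 99.3134 ms
Processing delay = 0.5 ms
Total one-way latency = 99.8134 ms


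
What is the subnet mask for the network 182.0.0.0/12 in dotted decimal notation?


/12 means 12 network bits, 20 host bits
Binary: 11111111111100000000000000000000
Mask: 255.240.0.0


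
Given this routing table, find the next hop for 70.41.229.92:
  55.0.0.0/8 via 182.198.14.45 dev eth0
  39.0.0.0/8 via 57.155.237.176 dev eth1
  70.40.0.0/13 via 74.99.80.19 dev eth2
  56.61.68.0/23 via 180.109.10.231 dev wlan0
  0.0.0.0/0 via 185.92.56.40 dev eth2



Longest prefix match for 70.41.229.92:
  /8 55.0.0.0: no
  /8 39.0.0.0: no
  /13 70.40.0.0: MATCH
  /23 56.61.68.0: no
  /0 0.0.0.0: MATCH
Selected: next-hop 74.99.80.19 via eth2 (matched /13)


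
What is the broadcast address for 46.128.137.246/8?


Network: 46.0.0.0/8
Host bits = 24
Set all host bits to 1:
Broadcast: 46.255.255.255


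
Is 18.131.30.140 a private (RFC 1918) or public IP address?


RFC 1918 private ranges:
  10.0.0.0/8 (10.0.0.0 - 10.255.255.255)
  172.16.0.0/12 (172.16.0.0 - 172.31.255.255)
  192.168.0.0/16 (192.168.0.0 - 192.168.255.255)
Public (not in any RFC 1918 range)


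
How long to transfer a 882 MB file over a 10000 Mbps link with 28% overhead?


Effective throughput = 10000 * (1 - 28/100) = 7200 Mbps
File size in Mb = 882 * 8 = 7056 Mb
Time = 7056 / 7200
Time = 0.98 seconds


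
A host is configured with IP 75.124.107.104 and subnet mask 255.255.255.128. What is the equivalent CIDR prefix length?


Binary: 11111111.11111111.11111111.10000000
Count leading 1s
Prefix: /25


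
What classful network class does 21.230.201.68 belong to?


First octet: 21
Binary: 00010101
0xxxxxxx -> Class A (1-126)
Class A, default mask 255.0.0.0 (/8)


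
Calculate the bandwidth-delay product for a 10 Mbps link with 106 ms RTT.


BDP = bandwidth * RTT
= 10 Mbps * 106 ms
= 10 * 1e6 * 106 / 1000 bits
= 1060000 bits
= 132500 bytes
= 129.3945 KB
BDP = 1060000 bits (132500 bytes)


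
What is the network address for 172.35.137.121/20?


IP:   10101100.00100011.10001001.01111001
Mask: 11111111.11111111.11110000.00000000
AND operation:
Net:  10101100.00100011.10000000.00000000
Network: 172.35.128.0/20


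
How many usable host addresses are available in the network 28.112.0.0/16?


Host bits = 32 - 16 = 16
Total addresses = 2^16 = 65536
Usable = total - 2 (network and broadcast)
Usable hosts: 65534


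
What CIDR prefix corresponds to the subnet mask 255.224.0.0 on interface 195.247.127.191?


Binary: 11111111.11100000.00000000.00000000
Count leading 1s
Prefix: /11


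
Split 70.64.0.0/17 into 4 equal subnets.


New prefix = 17 + 2 = 19
Each subnet has 8192 addresses
  70.64.0.0/19
  70.64.32.0/19
  70.64.64.0/19
  70.64.96.0/19
Subnets: 70.64.0.0/19, 70.64.32.0/19, 70.64.64.0/19, 70.64.96.0/19


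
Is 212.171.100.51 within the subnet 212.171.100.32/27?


Subnet network: 212.171.100.32
Test IP AND mask: 212.171.100.32
Yes, 212.171.100.51 is in 212.171.100.32/27


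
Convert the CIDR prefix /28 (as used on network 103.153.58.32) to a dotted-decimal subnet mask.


/28 means 28 network bits, 4 host bits
Binary: 11111111111111111111111111110000
Mask: 255.255.255.240


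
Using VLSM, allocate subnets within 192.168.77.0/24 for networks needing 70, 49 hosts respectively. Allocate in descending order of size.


70 hosts -> /25 (126 usable): 192.168.77.0/25
49 hosts -> /26 (62 usable): 192.168.77.128/26
Allocation: 192.168.77.0/25 (70 hosts, 126 usable); 192.168.77.128/26 (49 hosts, 62 usable)


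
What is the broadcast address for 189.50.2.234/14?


Network: 189.48.0.0/14
Host bits = 18
Set all host bits to 1:
Broadcast: 189.51.255.255


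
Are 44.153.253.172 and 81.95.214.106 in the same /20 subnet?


Mask: 255.255.240.0
44.153.253.172 AND mask = 44.153.240.0
81.95.214.106 AND mask = 81.95.208.0
No, different subnets (44.153.240.0 vs 81.95.208.0)


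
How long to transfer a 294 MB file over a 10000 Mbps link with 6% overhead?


Effective throughput = 10000 * (1 - 6/100) = 9400 Mbps
File size in Mb = 294 * 8 = 2352 Mb
Time = 2352 / 9400
Time = 0.2502 seconds


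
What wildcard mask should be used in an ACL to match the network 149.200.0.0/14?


Subnet mask: 255.252.0.0
Wildcard = 255.255.255.255 - subnet mask
255 - 255 = 0
255 - 252 = 3
255 - 0 = 255
255 - 0 = 255
Wildcard: 0.3.255.255


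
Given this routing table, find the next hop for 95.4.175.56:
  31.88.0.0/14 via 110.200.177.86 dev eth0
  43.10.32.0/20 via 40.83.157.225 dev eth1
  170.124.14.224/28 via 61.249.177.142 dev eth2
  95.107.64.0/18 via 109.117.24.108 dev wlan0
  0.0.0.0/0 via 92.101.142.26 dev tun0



Longest prefix match for 95.4.175.56:
  /14 31.88.0.0: no
  /20 43.10.32.0: no
  /28 170.124.14.224: no
  /18 95.107.64.0: no
  /0 0.0.0.0: MATCH
Selected: next-hop 92.101.142.26 via tun0 (matched /0)


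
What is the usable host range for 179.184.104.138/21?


Network: 179.184.104.0
Broadcast: 179.184.111.255
First usable = network + 1
Last usable = broadcast - 1
Range: 179.184.104.1 to 179.184.111.254


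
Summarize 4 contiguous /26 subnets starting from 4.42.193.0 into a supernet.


Original prefix: /26
Number of subnets: 4 = 2^2
New prefix = 26 - 2 = 24
Supernet: 4.42.193.0/24


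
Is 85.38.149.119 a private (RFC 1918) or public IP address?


RFC 1918 private ranges:
  10.0.0.0/8 (10.0.0.0 - 10.255.255.255)
  172.16.0.0/12 (172.16.0.0 - 172.31.255.255)
  192.168.0.0/16 (192.168.0.0 - 192.168.255.255)
Public (not in any RFC 1918 range)


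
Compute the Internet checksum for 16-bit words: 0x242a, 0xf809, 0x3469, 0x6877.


Sum all words (with carry folding):
+ 0x242a = 0x242a
+ 0xf809 = 0x1c34
+ 0x3469 = 0x509d
+ 0x6877 = 0xb914
One's complement: ~0xb914
Checksum = 0x46eb


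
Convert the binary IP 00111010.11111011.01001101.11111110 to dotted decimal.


00111010 = 58
11111011 = 251
01001101 = 77
11111110 = 254
IP: 58.251.77.254


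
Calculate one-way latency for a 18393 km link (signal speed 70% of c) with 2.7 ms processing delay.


Speed = 0.7 * 3e5 km/s = 210000 km/s
Propagation delay = 18393 / 210000 = 0.0876 s = 87.5857 ms
Processing delay = 2.7 ms
Total one-way latency = 90.2857 ms


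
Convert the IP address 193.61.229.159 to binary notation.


193 = 11000001
61 = 00111101
229 = 11100101
159 = 10011111
Binary: 11000001.00111101.11100101.10011111


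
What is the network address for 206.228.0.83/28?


IP:   11001110.11100100.00000000.01010011
Mask: 11111111.11111111.11111111.11110000
AND operation:
Net:  11001110.11100100.00000000.01010000
Network: 206.228.0.80/28


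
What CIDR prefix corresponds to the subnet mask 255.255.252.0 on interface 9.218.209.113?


Binary: 11111111.11111111.11111100.00000000
Count leading 1s
Prefix: /22


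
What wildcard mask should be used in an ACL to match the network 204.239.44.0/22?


Subnet mask: 255.255.252.0
Wildcard = 255.255.255.255 - subnet mask
255 - 255 = 0
255 - 255 = 0
255 - 252 = 3
255 - 0 = 255
Wildcard: 0.0.3.255


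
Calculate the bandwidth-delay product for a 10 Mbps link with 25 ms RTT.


BDP = bandwidth * RTT
= 10 Mbps * 25 ms
= 10 * 1e6 * 25 / 1000 bits
= 250000 bits
= 31250 bytes
= 30.5176 KB
BDP = 250000 bits (31250 bytes)


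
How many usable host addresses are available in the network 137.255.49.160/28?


Host bits = 32 - 28 = 4
Total addresses = 2^4 = 16
Usable = total - 2 (network and broadcast)
Usable hosts: 14


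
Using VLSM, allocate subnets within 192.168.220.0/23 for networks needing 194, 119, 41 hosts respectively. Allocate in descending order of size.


194 hosts -> /24 (254 usable): 192.168.220.0/24
119 hosts -> /25 (126 usable): 192.168.221.0/25
41 hosts -> /26 (62 usable): 192.168.221.128/26
Allocation: 192.168.220.0/24 (194 hosts, 254 usable); 192.168.221.0/25 (119 hosts, 126 usable); 192.168.221.128/26 (41 hosts, 62 usable)


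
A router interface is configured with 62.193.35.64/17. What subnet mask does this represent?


/17 means 17 network bits, 15 host bits
Binary: 11111111111111111000000000000000
Mask: 255.255.128.0


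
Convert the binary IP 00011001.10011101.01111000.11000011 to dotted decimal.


00011001 = 25
10011101 = 157
01111000 = 120
11000011 = 195
IP: 25.157.120.195


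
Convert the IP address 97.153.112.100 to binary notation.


97 = 01100001
153 = 10011001
112 = 01110000
100 = 01100100
Binary: 01100001.10011001.01110000.01100100


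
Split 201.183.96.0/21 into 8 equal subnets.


New prefix = 21 + 3 = 24
Each subnet has 256 addresses
  201.183.96.0/24
  201.183.97.0/24
  201.183.98.0/24
  201.183.99.0/24
  201.183.100.0/24
  201.183.101.0/24
  201.183.102.0/24
  201.183.103.0/24
Subnets: 201.183.96.0/24, 201.183.97.0/24, 201.183.98.0/24, 201.183.99.0/24, 201.183.100.0/24, 201.183.101.0/24, 201.183.102.0/24, 201.183.103.0/24


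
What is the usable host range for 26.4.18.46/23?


Network: 26.4.18.0
Broadcast: 26.4.19.255
First usable = network + 1
Last usable = broadcast - 1
Range: 26.4.18.1 to 26.4.19.254


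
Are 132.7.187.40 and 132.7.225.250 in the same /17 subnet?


Mask: 255.255.128.0
132.7.187.40 AND mask = 132.7.128.0
132.7.225.250 AND mask = 132.7.128.0
Yes, same subnet (132.7.128.0)


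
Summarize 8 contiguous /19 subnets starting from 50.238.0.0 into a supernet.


Original prefix: /19
Number of subnets: 8 = 2^3
New prefix = 19 - 3 = 16
Supernet: 50.238.0.0/16


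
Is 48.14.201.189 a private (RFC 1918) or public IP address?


RFC 1918 private ranges:
  10.0.0.0/8 (10.0.0.0 - 10.255.255.255)
  172.16.0.0/12 (172.16.0.0 - 172.31.255.255)
  192.168.0.0/16 (192.168.0.0 - 192.168.255.255)
Public (not in any RFC 1918 range)


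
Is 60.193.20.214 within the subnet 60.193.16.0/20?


Subnet network: 60.193.16.0
Test IP AND mask: 60.193.16.0
Yes, 60.193.20.214 is in 60.193.16.0/20


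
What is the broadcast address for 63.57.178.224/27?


Network: 63.57.178.224/27
Host bits = 5
Set all host bits to 1:
Broadcast: 63.57.178.255


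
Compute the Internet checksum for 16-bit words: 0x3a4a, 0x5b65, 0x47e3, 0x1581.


Sum all words (with carry folding):
+ 0x3a4a = 0x3a4a
+ 0x5b65 = 0x95af
+ 0x47e3 = 0xdd92
+ 0x1581 = 0xf313
One's complement: ~0xf313
Checksum = 0x0cec


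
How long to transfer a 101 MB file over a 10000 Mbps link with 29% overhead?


Effective throughput = 10000 * (1 - 29/100) = 7100 Mbps
File size in Mb = 101 * 8 = 808 Mb
Time = 808 / 7100
Time = 0.1138 seconds


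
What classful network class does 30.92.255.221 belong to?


First octet: 30
Binary: 00011110
0xxxxxxx -> Class A (1-126)
Class A, default mask 255.0.0.0 (/8)


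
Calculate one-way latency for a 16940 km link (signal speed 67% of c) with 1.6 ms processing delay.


Speed = 0.67 * 3e5 km/s = 201000 km/s
Propagation delay = 16940 / 201000 = 0.0843 s = 84.2786 ms
Processing delay = 1.6 ms
Total one-way latency = 85.8786 ms


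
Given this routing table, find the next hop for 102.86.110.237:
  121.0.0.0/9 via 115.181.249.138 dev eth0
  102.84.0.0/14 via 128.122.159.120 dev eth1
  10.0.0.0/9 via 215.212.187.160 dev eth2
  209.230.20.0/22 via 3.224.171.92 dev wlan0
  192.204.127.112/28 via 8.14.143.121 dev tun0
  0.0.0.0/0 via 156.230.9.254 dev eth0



Longest prefix match for 102.86.110.237:
  /9 121.0.0.0: no
  /14 102.84.0.0: MATCH
  /9 10.0.0.0: no
  /22 209.230.20.0: no
  /28 192.204.127.112: no
  /0 0.0.0.0: MATCH
Selected: next-hop 128.122.159.120 via eth1 (matched /14)


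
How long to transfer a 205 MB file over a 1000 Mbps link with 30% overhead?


Effective throughput = 1000 * (1 - 30/100) = 700 Mbps
File size in Mb = 205 * 8 = 1640 Mb
Time = 1640 / 700
Time = 2.3429 seconds


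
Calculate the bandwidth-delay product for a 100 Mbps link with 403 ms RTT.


BDP = bandwidth * RTT
= 100 Mbps * 403 ms
= 100 * 1e6 * 403 / 1000 bits
= 40300000 bits
= 5037500 bytes
= 4919.4336 KB
BDP = 40300000 bits (5037500 bytes)


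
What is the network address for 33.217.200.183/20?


IP:   00100001.11011001.11001000.10110111
Mask: 11111111.11111111.11110000.00000000
AND operation:
Net:  00100001.11011001.11000000.00000000
Network: 33.217.192.0/20


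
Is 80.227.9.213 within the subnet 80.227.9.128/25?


Subnet network: 80.227.9.128
Test IP AND mask: 80.227.9.128
Yes, 80.227.9.213 is in 80.227.9.128/25


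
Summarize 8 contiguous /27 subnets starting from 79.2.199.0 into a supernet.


Original prefix: /27
Number of subnets: 8 = 2^3
New prefix = 27 - 3 = 24
Supernet: 79.2.199.0/24


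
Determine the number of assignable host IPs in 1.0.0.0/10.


Host bits = 32 - 10 = 22
Total addresses = 2^22 = 4194304
Usable = total - 2 (network and broadcast)
Usable hosts: 4194302


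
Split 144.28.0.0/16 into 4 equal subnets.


New prefix = 16 + 2 = 18
Each subnet has 16384 addresses
  144.28.0.0/18
  144.28.64.0/18
  144.28.128.0/18
  144.28.192.0/18
Subnets: 144.28.0.0/18, 144.28.64.0/18, 144.28.128.0/18, 144.28.192.0/18


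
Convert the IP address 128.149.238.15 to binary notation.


128 = 10000000
149 = 10010101
238 = 11101110
15 = 00001111
Binary: 10000000.10010101.11101110.00001111


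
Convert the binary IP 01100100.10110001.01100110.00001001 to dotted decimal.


01100100 = 100
10110001 = 177
01100110 = 102
00001001 = 9
IP: 100.177.102.9


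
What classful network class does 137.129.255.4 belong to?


First octet: 137
Binary: 10001001
10xxxxxx -> Class B (128-191)
Class B, default mask 255.255.0.0 (/16)


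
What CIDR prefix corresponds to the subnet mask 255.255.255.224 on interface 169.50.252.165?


Binary: 11111111.11111111.11111111.11100000
Count leading 1s
Prefix: /27


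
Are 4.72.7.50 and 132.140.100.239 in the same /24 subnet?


Mask: 255.255.255.0
4.72.7.50 AND mask = 4.72.7.0
132.140.100.239 AND mask = 132.140.100.0
No, different subnets (4.72.7.0 vs 132.140.100.0)


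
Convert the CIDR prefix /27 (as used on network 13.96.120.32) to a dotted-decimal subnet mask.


/27 means 27 network bits, 5 host bits
Binary: 11111111111111111111111111100000
Mask: 255.255.255.224


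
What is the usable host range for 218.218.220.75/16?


Network: 218.218.0.0
Broadcast: 218.218.255.255
First usable = network + 1
Last usable = broadcast - 1
Range: 218.218.0.1 to 218.218.255.254


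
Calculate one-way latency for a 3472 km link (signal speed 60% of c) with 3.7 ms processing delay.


Speed = 0.6 * 3e5 km/s = 180000 km/s
Propagation delay = 3472 / 180000 = 0.0193 s = 19.2889 ms
Processing delay = 3.7 ms
Total one-way latency = 22.9889 ms


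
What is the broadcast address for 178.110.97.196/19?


Network: 178.110.96.0/19
Host bits = 13
Set all host bits to 1:
Broadcast: 178.110.127.255


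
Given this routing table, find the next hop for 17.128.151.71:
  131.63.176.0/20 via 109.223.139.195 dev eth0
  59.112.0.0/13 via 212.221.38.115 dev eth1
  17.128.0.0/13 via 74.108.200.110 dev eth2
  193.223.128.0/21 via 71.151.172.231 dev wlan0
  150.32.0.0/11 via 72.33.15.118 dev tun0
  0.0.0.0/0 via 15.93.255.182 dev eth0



Longest prefix match for 17.128.151.71:
  /20 131.63.176.0: no
  /13 59.112.0.0: no
  /13 17.128.0.0: MATCH
  /21 193.223.128.0: no
  /11 150.32.0.0: no
  /0 0.0.0.0: MATCH
Selected: next-hop 74.108.200.110 via eth2 (matched /13)


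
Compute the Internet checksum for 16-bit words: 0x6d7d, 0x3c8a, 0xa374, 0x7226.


Sum all words (with carry folding):
+ 0x6d7d = 0x6d7d
+ 0x3c8a = 0xaa07
+ 0xa374 = 0x4d7c
+ 0x7226 = 0xbfa2
One's complement: ~0xbfa2
Checksum = 0x405d


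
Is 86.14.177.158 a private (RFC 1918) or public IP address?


RFC 1918 private ranges:
  10.0.0.0/8 (10.0.0.0 - 10.255.255.255)
  172.16.0.0/12 (172.16.0.0 - 172.31.255.255)
  192.168.0.0/16 (192.168.0.0 - 192.168.255.255)
Public (not in any RFC 1918 range)


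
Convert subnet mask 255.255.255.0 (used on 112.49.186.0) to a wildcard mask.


Subnet mask: 255.255.255.0
Wildcard = 255.255.255.255 - subnet mask
255 - 255 = 0
255 - 255 = 0
255 - 255 = 0
255 - 0 = 255
Wildcard: 0.0.0.255


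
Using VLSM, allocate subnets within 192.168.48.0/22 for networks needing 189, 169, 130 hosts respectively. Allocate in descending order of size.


189 hosts -> /24 (254 usable): 192.168.48.0/24
169 hosts -> /24 (254 usable): 192.168.49.0/24
130 hosts -> /24 (254 usable): 192.168.50.0/24
Allocation: 192.168.48.0/24 (189 hosts, 254 usable); 192.168.49.0/24 (169 hosts, 254 usable); 192.168.50.0/24 (130 hosts, 254 usable)


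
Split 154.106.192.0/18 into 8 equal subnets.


New prefix = 18 + 3 = 21
Each subnet has 2048 addresses
  154.106.192.0/21
  154.106.200.0/21
  154.106.208.0/21
  154.106.216.0/21
  154.106.224.0/21
  154.106.232.0/21
  154.106.240.0/21
  154.106.248.0/21
Subnets: 154.106.192.0/21, 154.106.200.0/21, 154.106.208.0/21, 154.106.216.0/21, 154.106.224.0/21, 154.106.232.0/21, 154.106.240.0/21, 154.106.248.0/21


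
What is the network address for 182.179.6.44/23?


IP:   10110110.10110011.00000110.00101100
Mask: 11111111.11111111.11111110.00000000
AND operation:
Net:  10110110.10110011.00000110.00000000
Network: 182.179.6.0/23


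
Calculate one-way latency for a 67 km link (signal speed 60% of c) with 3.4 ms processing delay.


Speed = 0.6 * 3e5 km/s = 180000 km/s
Propagation delay = 67 / 180000 = 0.0004 s = 0.3722 ms
Processing delay = 3.4 ms
Total one-way latency = 3.7722 ms


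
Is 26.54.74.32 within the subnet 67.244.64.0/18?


Subnet network: 67.244.64.0
Test IP AND mask: 26.54.64.0
No, 26.54.74.32 is not in 67.244.64.0/18


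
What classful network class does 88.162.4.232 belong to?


First octet: 88
Binary: 01011000
0xxxxxxx -> Class A (1-126)
Class A, default mask 255.0.0.0 (/8)


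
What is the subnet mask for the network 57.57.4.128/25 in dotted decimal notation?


/25 means 25 network bits, 7 host bits
Binary: 11111111111111111111111110000000
Mask: 255.255.255.128


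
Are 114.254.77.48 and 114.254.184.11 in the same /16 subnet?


Mask: 255.255.0.0
114.254.77.48 AND mask = 114.254.0.0
114.254.184.11 AND mask = 114.254.0.0
Yes, same subnet (114.254.0.0)


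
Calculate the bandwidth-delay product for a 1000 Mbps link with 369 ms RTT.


BDP = bandwidth * RTT
= 1000 Mbps * 369 ms
= 1000 * 1e6 * 369 / 1000 bits
= 369000000 bits
= 46125000 bytes
= 45043.9453 KB
BDP = 369000000 bits (46125000 bytes)


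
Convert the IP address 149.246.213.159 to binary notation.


149 = 10010101
246 = 11110110
213 = 11010101
159 = 10011111
Binary: 10010101.11110110.11010101.10011111


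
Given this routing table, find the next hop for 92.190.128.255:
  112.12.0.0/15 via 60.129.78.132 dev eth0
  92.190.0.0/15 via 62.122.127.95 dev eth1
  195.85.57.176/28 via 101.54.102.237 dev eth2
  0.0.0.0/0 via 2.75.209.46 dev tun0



Longest prefix match for 92.190.128.255:
  /15 112.12.0.0: no
  /15 92.190.0.0: MATCH
  /28 195.85.57.176: no
  /0 0.0.0.0: MATCH
Selected: next-hop 62.122.127.95 via eth1 (matched /15)


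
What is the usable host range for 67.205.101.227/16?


Network: 67.205.0.0
Broadcast: 67.205.255.255
First usable = network + 1
Last usable = broadcast - 1
Range: 67.205.0.1 to 67.205.255.254


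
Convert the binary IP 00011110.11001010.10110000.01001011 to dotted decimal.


00011110 = 30
11001010 = 202
10110000 = 176
01001011 = 75
IP: 30.202.176.75


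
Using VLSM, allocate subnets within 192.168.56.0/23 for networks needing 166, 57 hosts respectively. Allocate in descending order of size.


166 hosts -> /24 (254 usable): 192.168.56.0/24
57 hosts -> /26 (62 usable): 192.168.57.0/26
Allocation: 192.168.56.0/24 (166 hosts, 254 usable); 192.168.57.0/26 (57 hosts, 62 usable)


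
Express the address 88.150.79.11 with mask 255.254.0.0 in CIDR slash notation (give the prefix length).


Binary: 11111111.11111110.00000000.00000000
Count leading 1s
Prefix: /15


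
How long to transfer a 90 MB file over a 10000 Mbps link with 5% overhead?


Effective throughput = 10000 * (1 - 5/100) = 9500 Mbps
File size in Mb = 90 * 8 = 720 Mb
Time = 720 / 9500
Time = 0.0758 seconds


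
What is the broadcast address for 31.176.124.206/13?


Network: 31.176.0.0/13
Host bits = 19
Set all host bits to 1:
Broadcast: 31.183.255.255


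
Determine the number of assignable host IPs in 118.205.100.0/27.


Host bits = 32 - 27 = 5
Total addresses = 2^5 = 32
Usable = total - 2 (network and broadcast)
Usable hosts: 30


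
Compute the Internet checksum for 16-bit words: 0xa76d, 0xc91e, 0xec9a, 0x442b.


Sum all words (with carry folding):
+ 0xa76d = 0xa76d
+ 0xc91e = 0x708c
+ 0xec9a = 0x5d27
+ 0x442b = 0xa152
One's complement: ~0xa152
Checksum = 0x5ead


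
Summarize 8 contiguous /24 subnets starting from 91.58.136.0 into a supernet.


Original prefix: /24
Number of subnets: 8 = 2^3
New prefix = 24 - 3 = 21
Supernet: 91.58.136.0/21


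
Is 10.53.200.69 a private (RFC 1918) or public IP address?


RFC 1918 private ranges:
  10.0.0.0/8 (10.0.0.0 - 10.255.255.255)
  172.16.0.0/12 (172.16.0.0 - 172.31.255.255)
  192.168.0.0/16 (192.168.0.0 - 192.168.255.255)
Private (in 10.0.0.0/8)


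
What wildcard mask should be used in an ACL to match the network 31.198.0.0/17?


Subnet mask: 255.255.128.0
Wildcard = 255.255.255.255 - subnet mask
255 - 255 = 0
255 - 255 = 0
255 - 128 = 127
255 - 0 = 255
Wildcard: 0.0.127.255


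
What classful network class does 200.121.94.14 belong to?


First octet: 200
Binary: 11001000
110xxxxx -> Class C (192-223)
Class C, default mask 255.255.255.0 (/24)


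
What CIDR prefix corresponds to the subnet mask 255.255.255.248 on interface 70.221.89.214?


Binary: 11111111.11111111.11111111.11111000
Count leading 1s
Prefix: /29


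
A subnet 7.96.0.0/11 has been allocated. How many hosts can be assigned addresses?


Host bits = 32 - 11 = 21
Total addresses = 2^21 = 2097152
Usable = total - 2 (network and broadcast)
Usable hosts: 2097150


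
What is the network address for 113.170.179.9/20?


IP:   01110001.10101010.10110011.00001001
Mask: 11111111.11111111.11110000.00000000
AND operation:
Net:  01110001.10101010.10110000.00000000
Network: 113.170.176.0/20


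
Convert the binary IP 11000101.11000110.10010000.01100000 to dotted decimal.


11000101 = 197
11000110 = 198
10010000 = 144
01100000 = 96
IP: 197.198.144.96


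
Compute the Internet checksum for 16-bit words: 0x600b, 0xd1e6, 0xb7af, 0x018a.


Sum all words (with carry folding):
+ 0x600b = 0x600b
+ 0xd1e6 = 0x31f2
+ 0xb7af = 0xe9a1
+ 0x018a = 0xeb2b
One's complement: ~0xeb2b
Checksum = 0x14d4


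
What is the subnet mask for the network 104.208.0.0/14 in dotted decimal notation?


/14 means 14 network bits, 18 host bits
Binary: 11111111111111000000000000000000
Mask: 255.252.0.0


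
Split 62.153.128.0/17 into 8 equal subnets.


New prefix = 17 + 3 = 20
Each subnet has 4096 addresses
  62.153.128.0/20
  62.153.144.0/20
  62.153.160.0/20
  62.153.176.0/20
  62.153.192.0/20
  62.153.208.0/20
  62.153.224.0/20
  62.153.240.0/20
Subnets: 62.153.128.0/20, 62.153.144.0/20, 62.153.160.0/20, 62.153.176.0/20, 62.153.192.0/20, 62.153.208.0/20, 62.153.224.0/20, 62.153.240.0/20


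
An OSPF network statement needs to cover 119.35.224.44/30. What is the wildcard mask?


Subnet mask: 255.255.255.252
Wildcard = 255.255.255.255 - subnet mask
255 - 255 = 0
255 - 255 = 0
255 - 255 = 0
255 - 252 = 3
Wildcard: 0.0.0.3


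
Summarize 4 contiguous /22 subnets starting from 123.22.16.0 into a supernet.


Original prefix: /22
Number of subnets: 4 = 2^2
New prefix = 22 - 2 = 20
Supernet: 123.22.16.0/20


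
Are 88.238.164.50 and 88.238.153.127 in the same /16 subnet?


Mask: 255.255.0.0
88.238.164.50 AND mask = 88.238.0.0
88.238.153.127 AND mask = 88.238.0.0
Yes, same subnet (88.238.0.0)


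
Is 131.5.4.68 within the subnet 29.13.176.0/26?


Subnet network: 29.13.176.0
Test IP AND mask: 131.5.4.64
No, 131.5.4.68 is not in 29.13.176.0/26


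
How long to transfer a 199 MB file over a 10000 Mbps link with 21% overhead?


Effective throughput = 10000 * (1 - 21/100) = 7900 Mbps
File size in Mb = 199 * 8 = 1592 Mb
Time = 1592 / 7900
Time = 0.2015 seconds
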